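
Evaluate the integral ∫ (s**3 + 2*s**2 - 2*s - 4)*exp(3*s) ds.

Use integration by parts with u = s**3 + 2*s**2 - 2*s - 4, dv = exp(3*s) ds, so v = exp(3*s)/3.
Apply parts 3 times (tabular method): alternate signs, differentiate u down to 0, integrate dv up.

(9*s**3 + 9*s**2 - 24*s - 28)*exp(3*s)/27 + C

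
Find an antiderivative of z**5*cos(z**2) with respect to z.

z**4*sin(z**2)/2 + z**2*cos(z**2) - sin(z**2) + C

Let u = z², du = 2z dz; rewrite as (1/2)∫ u^2·cos(1u) du.
Now integrate by parts 2 times.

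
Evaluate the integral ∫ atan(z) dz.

Use integration by parts with u = arctan(z), dv = dz.
Then du = 1/(z**2 + 1) dz.

z*atan(z) - log(z**2 + 1)/2 + C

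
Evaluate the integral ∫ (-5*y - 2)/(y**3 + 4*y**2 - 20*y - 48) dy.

Factor the denominator: (y - 4)*(y + 2)*(y + 6).
Partial-fraction decomposition: 7/(10*(y + 6)) - 1/(3*(y + 2)) - 11/(30*(y - 4)).
Integrate each term: A/(y−a) contributes A·log|y−a|.

-11*log(y - 4)/30 - log(y + 2)/3 + 7*log(y + 6)/10 + C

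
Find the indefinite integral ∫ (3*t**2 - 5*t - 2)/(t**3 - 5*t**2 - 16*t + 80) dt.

Factor the denominator: (t - 5)*(t - 4)*(t + 4).
Partial-fraction decomposition: 11/(12*(t + 4)) - 13/(4*(t - 4)) + 16/(3*(t - 5)).
Integrate each term: A/(t−a) contributes A·log|t−a|.

16*log(t - 5)/3 - 13*log(t - 4)/4 + 11*log(t + 4)/12 + C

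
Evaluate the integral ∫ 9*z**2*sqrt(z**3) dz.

2*(z**3)**(3/2) + C

Let u = z**3, so du = (3*z**2) dz.
Rewriting, the integral becomes 3·∫ √u du = 3·(2/3)u^(3/2).
Substituting back, u = z**3.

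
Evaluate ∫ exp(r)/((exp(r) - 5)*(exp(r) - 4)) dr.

Let u = e^r, du = e^r dr.
The integral becomes ∫ du/((u-5)(u-4)); decompose into partial fractions.

log(exp(r) - 5) - log(exp(r) - 4) + C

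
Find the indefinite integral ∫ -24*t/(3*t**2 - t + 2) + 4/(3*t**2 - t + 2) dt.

-4*log(3*t**2 - t + 2) + C

Let u = 3*t**2 - t + 2, so du = (6*t - 1) dt.
Rewriting, the integral becomes -4·∫ 1/u du = -4·log(u).
Substituting back, u = 3*t**2 - t + 2.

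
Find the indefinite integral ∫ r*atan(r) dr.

Use integration by parts with u = arctan(r), dv = r dr.
Then du = 1/(r**2 + 1) dr.

r**2*atan(r)/2 - r/2 + atan(r)/2 + C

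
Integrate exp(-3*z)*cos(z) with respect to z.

exp(-3*z)*sin(z)/10 - 3*exp(-3*z)*cos(z)/10 + C

Let I denote the integral. Integrate by parts with u = cos(z), dv = exp(-3*z) dz, so v = -exp(-3*z)/3: I = -exp(-3*z)*cos(z)/3 − (1/3)·∫ exp(-3*z)*sin(z) dz.
Apply parts again with u = sin(z), dv = exp(-3*z) dz: ∫ exp(-3*z)*sin(z) dz = -exp(-3*z)*sin(z)/3 + (1/3)·I. Substituting back brings back I: I = exp(-3*z)*sin(z)/9 - exp(-3*z)*cos(z)/3 − (1/9)·I.
Solving for I: (1 + 1/9)·I equals the remaining terms, so I = (9/10)·(exp(-3*z)*sin(z)/9 - exp(-3*z)*cos(z)/3).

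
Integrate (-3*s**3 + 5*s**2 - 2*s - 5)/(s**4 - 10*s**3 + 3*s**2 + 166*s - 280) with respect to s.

-73*log(s - 7)/10 + 265*log(s - 5)/54 - 13*log(s - 2)/90 - 25*log(s + 4)/54 + C

Factor the denominator: (s - 7)*(s - 5)*(s - 2)*(s + 4).
Partial-fraction decomposition: -25/(54*(s + 4)) - 13/(90*(s - 2)) + 265/(54*(s - 5)) - 73/(10*(s - 7)).
Integrate each term: A/(s−a) contributes A·log|s−a|.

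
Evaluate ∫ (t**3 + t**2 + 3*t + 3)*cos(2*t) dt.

Use integration by parts with u = t**3 + t**2 + 3*t + 3, dv = cos(2*t) dt, so v = sin(2*t)/2.
Apply parts 3 times (tabular method): alternate signs, differentiate u down to 0, integrate dv up.

t**3*sin(2*t)/2 + t**2*sin(2*t)/2 + 3*t**2*cos(2*t)/4 + 3*t*sin(2*t)/4 + t*cos(2*t)/2 + 5*sin(2*t)/4 + 3*cos(2*t)/8 + C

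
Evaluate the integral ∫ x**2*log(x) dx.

Use integration by parts with u = log(x), dv = x**2 dx.
Then du = 1/x dx and v = x**3/3.

x**3*log(x)/3 - x**3/9 + C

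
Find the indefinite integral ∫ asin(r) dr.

r*asin(r) + sqrt(-r**2 + 1) + C

Use integration by parts with u = arcsin(r), dv = dr.
Then du = 1/sqrt(-r**2 + 1) dr.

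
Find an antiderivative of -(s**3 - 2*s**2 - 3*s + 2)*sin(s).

Use integration by parts with u = s**3 - 2*s**2 - 3*s + 2, dv = -sin(s) ds, so v = cos(s).
Apply parts 3 times (tabular method): alternate signs, differentiate u down to 0, integrate dv up.

s**3*cos(s) - 3*s**2*sin(s) - 2*s**2*cos(s) + 4*s*sin(s) - 9*s*cos(s) + 9*sin(s) + 6*cos(s) + C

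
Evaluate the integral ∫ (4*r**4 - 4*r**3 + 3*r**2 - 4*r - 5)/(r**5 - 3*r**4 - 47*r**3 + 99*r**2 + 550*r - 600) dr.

4399*log(r - 6)/550 - 205*log(r - 5)/36 - log(r - 1)/100 - 1339*log(r + 4)/450 + 103*log(r + 5)/22 + C

Factor the denominator: (r - 6)*(r - 5)*(r - 1)*(r + 4)*(r + 5).
Partial-fraction decomposition: 103/(22*(r + 5)) - 1339/(450*(r + 4)) - 1/(100*(r - 1)) - 205/(36*(r - 5)) + 4399/(550*(r - 6)).
Integrate each term: A/(r−a) contributes A·log|r−a|.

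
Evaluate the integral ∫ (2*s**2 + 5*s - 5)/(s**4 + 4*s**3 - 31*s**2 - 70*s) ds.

Factor the denominator: s*(s - 5)*(s + 2)*(s + 7).
Partial-fraction decomposition: -29/(210*(s + 7)) - 1/(10*(s + 2)) + 1/(6*(s - 5)) + 1/(14*s).
Integrate each term: A/(s−a) contributes A·log|s−a|.

log(s)/14 + log(s - 5)/6 - log(s + 2)/10 - 29*log(s + 7)/210 + C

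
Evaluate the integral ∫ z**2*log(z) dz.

z**3*log(z)/3 - z**3/9 + C

Use integration by parts with u = log(z), dv = z**2 dz.
Then du = 1/z dz and v = z**3/3.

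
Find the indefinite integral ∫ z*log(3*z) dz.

z**2*(log(z) + log(3))/2 - z**2/4 + C

Use integration by parts with u = log(3*z), dv = z dz.
Then du = 1/z dz and v = z**2/2.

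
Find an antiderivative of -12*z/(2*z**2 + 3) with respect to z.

Let u = 2*z**2 + 3, so du = (4*z) dz.
Rewriting, the integral becomes -3·∫ 1/u du = -3·log(u).
Substituting back, u = 2*z**2 + 3.

-3*log(2*z**2 + 3) + C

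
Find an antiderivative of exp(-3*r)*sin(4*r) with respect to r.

-3*exp(-3*r)*sin(4*r)/25 - 4*exp(-3*r)*cos(4*r)/25 + C

Let I denote the integral. Integrate by parts with u = sin(4*r), dv = exp(-3*r) dr, so v = -exp(-3*r)/3: I = -exp(-3*r)*sin(4*r)/3 + (4/3)·∫ exp(-3*r)*cos(4*r) dr.
Apply parts again with u = cos(4*r), dv = exp(-3*r) dr: ∫ exp(-3*r)*cos(4*r) dr = -exp(-3*r)*cos(4*r)/3 − (4/3)·I. Substituting back brings back I: I = -exp(-3*r)*sin(4*r)/3 - 4*exp(-3*r)*cos(4*r)/9 − (16/9)·I.
Solving for I: (1 + 16/9)·I equals the remaining terms, so I = (9/25)·(-exp(-3*r)*sin(4*r)/3 - 4*exp(-3*r)*cos(4*r)/9).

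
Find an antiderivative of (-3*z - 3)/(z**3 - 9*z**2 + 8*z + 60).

-21*log(z - 6)/8 + 18*log(z - 5)/7 + 3*log(z + 2)/56 + C

Factor the denominator: (z - 6)*(z - 5)*(z + 2).
Partial-fraction decomposition: 3/(56*(z + 2)) + 18/(7*(z - 5)) - 21/(8*(z - 6)).
Integrate each term: A/(z−a) contributes A·log|z−a|.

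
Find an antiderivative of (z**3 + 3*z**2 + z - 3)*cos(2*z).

Use integration by parts with u = z**3 + 3*z**2 + z - 3, dv = cos(2*z) dz, so v = sin(2*z)/2.
Apply parts 3 times (tabular method): alternate signs, differentiate u down to 0, integrate dv up.

z**3*sin(2*z)/2 + 3*z**2*sin(2*z)/2 + 3*z**2*cos(2*z)/4 - z*sin(2*z)/4 + 3*z*cos(2*z)/2 - 9*sin(2*z)/4 - cos(2*z)/8 + C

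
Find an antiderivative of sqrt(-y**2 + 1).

Substitute y = sin(θ), so dy = cos(θ) dθ and the radical becomes sqrt(-y**2 + 1) = cos(θ) by the Pythagorean identity.
Integrate the resulting trig expression in θ, then back-substitute θ = asin(y), sin(θ) = y, cos(θ) = sqrt(-y**2 + 1) (absorbing any constant into C).

y*sqrt(-y**2 + 1)/2 + asin(y)/2 + C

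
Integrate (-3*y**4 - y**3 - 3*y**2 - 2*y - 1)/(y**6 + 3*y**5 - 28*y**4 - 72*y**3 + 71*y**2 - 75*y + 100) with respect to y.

-1043*log(y - 5)/4680 + log(y - 1)/24 - 149*log(y + 4)/153 + 227*log(y + 5)/195 - log(y**2 + 1)/221 - atan(y)/442 + C

Factor the denominator: (y - 5)*(y - 1)*(y + 4)*(y + 5)*(y**2 + 1).
Partial-fraction decomposition: -(4*y + 1)/(442*(y**2 + 1)) + 227/(195*(y + 5)) - 149/(153*(y + 4)) + 1/(24*(y - 1)) - 1043/(4680*(y - 5)).
Integrate each term; A/(y−a) gives A·log|y−a|; the (By+D)/(y²+p²) term gives a log and an atan.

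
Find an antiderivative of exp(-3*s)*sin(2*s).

Let I denote the integral. Integrate by parts with u = sin(2*s), dv = exp(-3*s) ds, so v = -exp(-3*s)/3: I = -exp(-3*s)*sin(2*s)/3 + (2/3)·∫ exp(-3*s)*cos(2*s) ds.
Apply parts again with u = cos(2*s), dv = exp(-3*s) ds: ∫ exp(-3*s)*cos(2*s) ds = -exp(-3*s)*cos(2*s)/3 − (2/3)·I. Substituting back brings back I: I = -exp(-3*s)*sin(2*s)/3 - 2*exp(-3*s)*cos(2*s)/9 − (4/9)·I.
Solving for I: (1 + 4/9)·I equals the remaining terms, so I = (9/13)·(-exp(-3*s)*sin(2*s)/3 - 2*exp(-3*s)*cos(2*s)/9).

-3*exp(-3*s)*sin(2*s)/13 - 2*exp(-3*s)*cos(2*s)/13 + C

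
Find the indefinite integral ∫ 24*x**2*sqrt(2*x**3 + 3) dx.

Let u = 2*x**3 + 3, so du = (6*x**2) dx.
Rewriting, the integral becomes 4·∫ √u du = 4·(2/3)u^(3/2).
Substituting back, u = 2*x**3 + 3.

8*(2*x**3 + 3)**(3/2)/3 + C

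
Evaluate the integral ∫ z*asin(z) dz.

z**2*asin(z)/2 + z*sqrt(-z**2 + 1)/4 - asin(z)/4 + C

Use integration by parts with u = arcsin(z), dv = z dz.
Then du = 1/sqrt(-z**2 + 1) dz.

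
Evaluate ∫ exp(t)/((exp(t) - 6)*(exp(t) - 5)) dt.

Let u = e^t, du = e^t dt.
The integral becomes ∫ du/((u-5)(u-6)); decompose into partial fractions.

log(exp(t) - 6) - log(exp(t) - 5) + C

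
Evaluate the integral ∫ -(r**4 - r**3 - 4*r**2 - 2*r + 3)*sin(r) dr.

Use integration by parts with u = r**4 - r**3 - 4*r**2 - 2*r + 3, dv = -sin(r) dr, so v = cos(r).
Apply parts 4 times (tabular method): alternate signs, differentiate u down to 0, integrate dv up.

r**4*cos(r) - 4*r**3*sin(r) - r**3*cos(r) + 3*r**2*sin(r) - 16*r**2*cos(r) + 32*r*sin(r) + 4*r*cos(r) - 4*sin(r) + 35*cos(r) + C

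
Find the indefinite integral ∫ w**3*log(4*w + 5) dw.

w**4*log(4*w + 5)/4 - w**4/16 + 5*w**3/48 - 25*w**2/128 + 125*w/256 - 625*log(4*w + 5)/1024 + C

Use integration by parts with u = log(4*w + 5), dv = w**3 dw.
Then du = 4/(4*w + 5) dw and v = w**4/4.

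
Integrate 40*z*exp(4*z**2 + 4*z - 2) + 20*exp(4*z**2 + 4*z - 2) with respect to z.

Let u = 4*z**2 + 4*z - 2, so du = (8*z + 4) dz.
Rewriting, the integral becomes 5·∫ e^u du = 5·e^u.
Substituting back, u = 4*z**2 + 4*z - 2.

5*exp(4*z**2 + 4*z - 2) + C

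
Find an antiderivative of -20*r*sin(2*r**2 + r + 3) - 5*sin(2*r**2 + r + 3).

5*cos(2*r**2 + r + 3) + C

Let u = 2*r**2 + r + 3, so du = (4*r + 1) dr.
Rewriting, the integral becomes -5·∫ sin(u) du = -5·-cos(u).
Substituting back, u = 2*r**2 + r + 3.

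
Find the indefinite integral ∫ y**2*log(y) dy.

Use integration by parts with u = log(y), dv = y**2 dy.
Then du = 1/y dy and v = y**3/3.

y**3*log(y)/3 - y**3/9 + C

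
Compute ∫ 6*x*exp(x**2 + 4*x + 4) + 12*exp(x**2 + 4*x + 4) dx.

3*exp(x**2 + 4*x + 4) + C

Let u = x**2 + 4*x + 4, so du = (2*x + 4) dx.
Rewriting, the integral becomes 3·∫ e^u du = 3·e^u.
Substituting back, u = x**2 + 4*x + 4.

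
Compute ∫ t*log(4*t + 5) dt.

t**2*log(4*t + 5)/2 - t**2/4 + 5*t/8 - 25*log(4*t + 5)/32 + C

Use integration by parts with u = log(4*t + 5), dv = t dt.
Then du = 4/(4*t + 5) dt and v = t**2/2.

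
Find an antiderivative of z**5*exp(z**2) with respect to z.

(z**4 - 2*z**2 + 2)*exp(z**2)/2 + C

Let u = z², du = 2z dz; rewrite as (1/2)∫ u^2·exp(1u) du.
Now integrate by parts 2 times.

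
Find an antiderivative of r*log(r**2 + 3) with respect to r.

Let u = r**2 + 3, so du = (2*r) dr.
The integral becomes (1/2)·∫ log(u) du; integrate by parts with u′=log(u), dv′=du.

r**2*log(r**2 + 3)/2 - r**2/2 + 3*log(r**2 + 3)/2 + C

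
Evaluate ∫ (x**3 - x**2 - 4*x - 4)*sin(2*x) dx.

Use integration by parts with u = x**3 - x**2 - 4*x - 4, dv = sin(2*x) dx, so v = -cos(2*x)/2.
Apply parts 3 times (tabular method): alternate signs, differentiate u down to 0, integrate dv up.

-x**3*cos(2*x)/2 + 3*x**2*sin(2*x)/4 + x**2*cos(2*x)/2 - x*sin(2*x)/2 + 11*x*cos(2*x)/4 - 11*sin(2*x)/8 + 7*cos(2*x)/4 + C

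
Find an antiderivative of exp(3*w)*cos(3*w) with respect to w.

exp(3*w)*sin(3*w)/6 + exp(3*w)*cos(3*w)/6 + C

Let I denote the integral. Integrate by parts with u = cos(3*w), dv = exp(3*w) dw, so v = exp(3*w)/3: I = exp(3*w)*cos(3*w)/3 + ∫ exp(3*w)*sin(3*w) dw.
Apply parts again with u = sin(3*w), dv = exp(3*w) dw: ∫ exp(3*w)*sin(3*w) dw = exp(3*w)*sin(3*w)/3 − I. Substituting back brings back I: I = exp(3*w)*sin(3*w)/3 + exp(3*w)*cos(3*w)/3 − I.
Solving for I: (1 + 1)·I equals the remaining terms, so I = (1/2)·(exp(3*w)*sin(3*w)/3 + exp(3*w)*cos(3*w)/3).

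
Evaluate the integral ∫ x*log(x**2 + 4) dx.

Let u = x**2 + 4, so du = (2*x) dx.
The integral becomes (1/2)·∫ log(u) du; integrate by parts with u′=log(u), dv′=du.

x**2*log(x**2 + 4)/2 - x**2/2 + 2*log(x**2 + 4) + C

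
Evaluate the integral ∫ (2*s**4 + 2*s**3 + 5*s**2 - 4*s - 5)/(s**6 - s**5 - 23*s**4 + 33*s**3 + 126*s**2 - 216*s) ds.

Factor the denominator: s*(s - 3)**2*(s - 2)*(s + 3)*(s + 4).
Partial-fraction decomposition: -475/(1176*(s + 4)) + 8/(27*(s + 3)) + 11/(12*(s - 2)) - 367/(441*(s - 3)) + 122/(63*(s - 3)**2) + 5/(216*s).
Integrate each term; A/(s−a) gives A·log|s−a|; A/(s−a)² gives −A/(s−a).

5*log(s)/216 - 367*log(s - 3)/441 + 11*log(s - 2)/12 + 8*log(s + 3)/27 - 475*log(s + 4)/1176 - 122/(63*s - 189) + C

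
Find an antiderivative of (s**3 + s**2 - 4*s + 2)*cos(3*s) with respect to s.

Use integration by parts with u = s**3 + s**2 - 4*s + 2, dv = cos(3*s) ds, so v = sin(3*s)/3.
Apply parts 3 times (tabular method): alternate signs, differentiate u down to 0, integrate dv up.

s**3*sin(3*s)/3 + s**2*sin(3*s)/3 + s**2*cos(3*s)/3 - 14*s*sin(3*s)/9 + 2*s*cos(3*s)/9 + 16*sin(3*s)/27 - 14*cos(3*s)/27 + C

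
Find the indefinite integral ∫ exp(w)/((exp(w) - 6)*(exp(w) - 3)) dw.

log(exp(w) - 6)/3 - log(exp(w) - 3)/3 + C

Let u = e^w, du = e^w dw.
The integral becomes ∫ du/((u-6)(u-3)); decompose into partial fractions.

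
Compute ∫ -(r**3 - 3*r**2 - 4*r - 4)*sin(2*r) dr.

Use integration by parts with u = r**3 - 3*r**2 - 4*r - 4, dv = -sin(2*r) dr, so v = cos(2*r)/2.
Apply parts 3 times (tabular method): alternate signs, differentiate u down to 0, integrate dv up.

r**3*cos(2*r)/2 - 3*r**2*sin(2*r)/4 - 3*r**2*cos(2*r)/2 + 3*r*sin(2*r)/2 - 11*r*cos(2*r)/4 + 11*sin(2*r)/8 - 5*cos(2*r)/4 + C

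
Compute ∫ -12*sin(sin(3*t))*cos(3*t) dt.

4*cos(sin(3*t)) + C

Let u = sin(3*t), so du = (3*cos(3*t)) dt.
Rewriting, the integral becomes -4·∫ sin(u) du = -4·-cos(u).
Substituting back, u = sin(3*t).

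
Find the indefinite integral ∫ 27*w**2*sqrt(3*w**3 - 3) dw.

2*(3*w**3 - 3)**(3/2) + C

Let u = 3*w**3 - 3, so du = (9*w**2) dw.
Rewriting, the integral becomes 3·∫ √u du = 3·(2/3)u^(3/2).
Substituting back, u = 3*w**3 - 3.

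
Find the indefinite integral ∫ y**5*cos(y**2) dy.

y**4*sin(y**2)/2 + y**2*cos(y**2) - sin(y**2) + C

Let u = y², du = 2y dy; rewrite as (1/2)∫ u^2·cos(1u) du.
Now integrate by parts 2 times.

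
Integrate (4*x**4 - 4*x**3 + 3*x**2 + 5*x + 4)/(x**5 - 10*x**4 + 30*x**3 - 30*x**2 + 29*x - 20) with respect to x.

Factor the denominator: (x - 5)*(x - 4)*(x - 1)*(x**2 + 1).
Partial-fraction decomposition: -(115*x - 101)/(442*(x**2 + 1)) + 1/(2*(x - 1)) - 280/(17*(x - 4)) + 263/(13*(x - 5)).
Integrate each term; A/(x−a) gives A·log|x−a|; the (Bx+D)/(x²+p²) term gives a log and an atan.

263*log(x - 5)/13 - 280*log(x - 4)/17 + log(x - 1)/2 - 115*log(x**2 + 1)/884 + 101*atan(x)/442 + C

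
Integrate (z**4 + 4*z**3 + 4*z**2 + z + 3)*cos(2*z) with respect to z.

z**4*sin(2*z)/2 + 2*z**3*sin(2*z) + z**3*cos(2*z) + z**2*sin(2*z)/2 + 3*z**2*cos(2*z) - 5*z*sin(2*z)/2 + z*cos(2*z)/2 + 5*sin(2*z)/4 - 5*cos(2*z)/4 + C

Use integration by parts with u = z**4 + 4*z**3 + 4*z**2 + z + 3, dv = cos(2*z) dz, so v = sin(2*z)/2.
Apply parts 4 times (tabular method): alternate signs, differentiate u down to 0, integrate dv up.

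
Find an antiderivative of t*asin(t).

t**2*asin(t)/2 + t*sqrt(-t**2 + 1)/4 - asin(t)/4 + C

Use integration by parts with u = arcsin(t), dv = t dt.
Then du = 1/sqrt(-t**2 + 1) dt.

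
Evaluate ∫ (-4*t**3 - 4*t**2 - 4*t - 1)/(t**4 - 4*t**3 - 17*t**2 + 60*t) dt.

-log(t)/60 - 69*log(t - 5)/10 + 157*log(t - 3)/42 - 23*log(t + 4)/28 + C

Factor the denominator: t*(t - 5)*(t - 3)*(t + 4).
Partial-fraction decomposition: -23/(28*(t + 4)) + 157/(42*(t - 3)) - 69/(10*(t - 5)) - 1/(60*t).
Integrate each term: A/(t−a) contributes A·log|t−a|.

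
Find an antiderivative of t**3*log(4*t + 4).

t**4*log(4*t + 4)/4 - t**4/16 + t**3/12 - t**2/8 + t/4 - log(t + 1)/4 + C

Use integration by parts with u = log(4*t + 4), dv = t**3 dt.
Then du = 4/(4*t + 4) dt and v = t**4/4.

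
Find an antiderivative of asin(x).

x*asin(x) + sqrt(-x**2 + 1) + C

Use integration by parts with u = arcsin(x), dv = dx.
Then du = 1/sqrt(-x**2 + 1) dx.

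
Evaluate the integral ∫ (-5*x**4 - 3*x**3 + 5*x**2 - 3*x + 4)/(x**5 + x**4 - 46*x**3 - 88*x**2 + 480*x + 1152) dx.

-3481*log(x - 6)/900 + 25*log(x - 4)/16 - 38*log(x + 3)/9 + 611*log(x + 4)/400 - 62/(5*x + 20) + C

Factor the denominator: (x - 6)*(x - 4)*(x + 3)*(x + 4)**2.
Partial-fraction decomposition: 611/(400*(x + 4)) + 62/(5*(x + 4)**2) - 38/(9*(x + 3)) + 25/(16*(x - 4)) - 3481/(900*(x - 6)).
Integrate each term; A/(x−a) gives A·log|x−a|; A/(x−a)² gives −A/(x−a).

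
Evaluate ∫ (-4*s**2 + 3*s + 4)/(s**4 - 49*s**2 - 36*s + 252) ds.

-171*log(s - 7)/650 + 3*log(s - 2)/100 - 41*log(s + 3)/150 + 79*log(s + 6)/156 + C

Factor the denominator: (s - 7)*(s - 2)*(s + 3)*(s + 6).
Partial-fraction decomposition: 79/(156*(s + 6)) - 41/(150*(s + 3)) + 3/(100*(s - 2)) - 171/(650*(s - 7)).
Integrate each term: A/(s−a) contributes A·log|s−a|.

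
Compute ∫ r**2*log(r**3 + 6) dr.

r**3*log(r**3 + 6)/3 - r**3/3 + 2*log(r**3 + 6) + C

Let u = r**3 + 6, so du = (3*r**2) dr.
The integral becomes (1/3)·∫ log(u) du; integrate by parts with u′=log(u), dv′=du.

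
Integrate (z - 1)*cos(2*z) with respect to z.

Use integration by parts with u = z - 1, dv = cos(2*z) dz, so v = sin(2*z)/2.
Apply parts 1 times (tabular method): alternate signs, differentiate u down to 0, integrate dv up.

z*sin(2*z)/2 - sin(2*z)/2 + cos(2*z)/4 + C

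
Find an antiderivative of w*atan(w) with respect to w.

w**2*atan(w)/2 - w/2 + atan(w)/2 + C

Use integration by parts with u = arctan(w), dv = w dw.
Then du = 1/(w**2 + 1) dw.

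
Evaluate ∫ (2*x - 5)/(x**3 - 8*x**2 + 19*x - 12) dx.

log(x - 4) - log(x**2 - 4*x + 3)/2 + C

Factor the denominator: (x - 4)*(x - 3)*(x - 1).
Partial-fraction decomposition: -1/(2*(x - 1)) - 1/(2*(x - 3)) + 1/(x - 4).
Integrate each term: A/(x−a) contributes A·log|x−a|.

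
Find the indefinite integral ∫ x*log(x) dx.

x**2*log(x)/2 - x**2/4 + C

Use integration by parts with u = log(x), dv = x dx.
Then du = 1/x dx and v = x**2/2.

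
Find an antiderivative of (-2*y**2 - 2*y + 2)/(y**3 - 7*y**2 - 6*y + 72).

-41*log(y - 6)/9 + 19*log(y - 4)/7 - 10*log(y + 3)/63 + C

Factor the denominator: (y - 6)*(y - 4)*(y + 3).
Partial-fraction decomposition: -10/(63*(y + 3)) + 19/(7*(y - 4)) - 41/(9*(y - 6)).
Integrate each term: A/(y−a) contributes A·log|y−a|.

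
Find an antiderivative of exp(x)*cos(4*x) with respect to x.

4*exp(x)*sin(4*x)/17 + exp(x)*cos(4*x)/17 + C

Let I denote the integral. Integrate by parts with u = cos(4*x), dv = exp(x) dx, so v = exp(x): I = exp(x)*cos(4*x) + 4·∫ exp(x)*sin(4*x) dx.
Apply parts again with u = sin(4*x), dv = exp(x) dx: ∫ exp(x)*sin(4*x) dx = exp(x)*sin(4*x) − 4·I. Substituting back brings back I: I = 4*exp(x)*sin(4*x) + exp(x)*cos(4*x) − 16·I.
Solving for I: (1 + 16)·I equals the remaining terms, so I = (1/17)·(4*exp(x)*sin(4*x) + exp(x)*cos(4*x)).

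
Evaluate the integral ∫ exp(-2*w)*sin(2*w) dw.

-exp(-2*w)*sin(2*w)/4 - exp(-2*w)*cos(2*w)/4 + C

Let I denote the integral. Integrate by parts with u = sin(2*w), dv = exp(-2*w) dw, so v = -exp(-2*w)/2: I = -exp(-2*w)*sin(2*w)/2 + ∫ exp(-2*w)*cos(2*w) dw.
Apply parts again with u = cos(2*w), dv = exp(-2*w) dw: ∫ exp(-2*w)*cos(2*w) dw = -exp(-2*w)*cos(2*w)/2 − I. Substituting back brings back I: I = -exp(-2*w)*sin(2*w)/2 - exp(-2*w)*cos(2*w)/2 − I.
Solving for I: (1 + 1)·I equals the remaining terms, so I = (1/2)·(-exp(-2*w)*sin(2*w)/2 - exp(-2*w)*cos(2*w)/2).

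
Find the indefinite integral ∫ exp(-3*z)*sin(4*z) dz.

-3*exp(-3*z)*sin(4*z)/25 - 4*exp(-3*z)*cos(4*z)/25 + C

Let I denote the integral. Integrate by parts with u = sin(4*z), dv = exp(-3*z) dz, so v = -exp(-3*z)/3: I = -exp(-3*z)*sin(4*z)/3 + (4/3)·∫ exp(-3*z)*cos(4*z) dz.
Apply parts again with u = cos(4*z), dv = exp(-3*z) dz: ∫ exp(-3*z)*cos(4*z) dz = -exp(-3*z)*cos(4*z)/3 − (4/3)·I. Substituting back brings back I: I = -exp(-3*z)*sin(4*z)/3 - 4*exp(-3*z)*cos(4*z)/9 − (16/9)·I.
Solving for I: (1 + 16/9)·I equals the remaining terms, so I = (9/25)·(-exp(-3*z)*sin(4*z)/3 - 4*exp(-3*z)*cos(4*z)/9).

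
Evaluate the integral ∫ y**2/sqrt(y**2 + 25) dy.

Substitute y = 5·tan(θ), so dy = 5·sec(θ)^2 dθ and the radical becomes sqrt(y**2 + 25) = 5·sec(θ) by the Pythagorean identity.
Integrate the resulting trig expression in θ, then back-substitute tan(θ) = y/5, sec(θ) = sqrt(y**2 + 25)/5 (absorbing any constant into C).

y*sqrt(y**2 + 25)/2 - 25*log(y + sqrt(y**2 + 25))/2 + C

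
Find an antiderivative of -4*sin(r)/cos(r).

4*log(cos(r)) + C

Let u = cos(r), so du = (-sin(r)) dr.
Rewriting, the integral becomes 4·∫ 1/u du = 4·log(u).
Substituting back, u = cos(r).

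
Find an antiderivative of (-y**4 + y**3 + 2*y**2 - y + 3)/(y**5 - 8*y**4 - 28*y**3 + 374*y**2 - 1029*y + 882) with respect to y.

-491*log(y - 7)/280 + 197*log(y - 3)/200 - log(y - 2)/45 - 659*log(y + 7)/3150 - 9/(10*y - 30) + C

Factor the denominator: (y - 7)*(y - 3)**2*(y - 2)*(y + 7).
Partial-fraction decomposition: -659/(3150*(y + 7)) - 1/(45*(y - 2)) + 197/(200*(y - 3)) + 9/(10*(y - 3)**2) - 491/(280*(y - 7)).
Integrate each term; A/(y−a) gives A·log|y−a|; A/(y−a)² gives −A/(y−a).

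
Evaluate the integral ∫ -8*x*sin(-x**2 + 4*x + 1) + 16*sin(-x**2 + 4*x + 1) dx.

Let u = x**2 - 4*x - 1, so du = (2*x - 4) dx.
Rewriting, the integral becomes 4·∫ sin(u) du = 4·-cos(u).
Substituting back, u = x**2 - 4*x - 1.

-4*cos(-x**2 + 4*x + 1) + C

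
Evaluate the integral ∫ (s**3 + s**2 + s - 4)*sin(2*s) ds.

-s**3*cos(2*s)/2 + 3*s**2*sin(2*s)/4 - s**2*cos(2*s)/2 + s*sin(2*s)/2 + s*cos(2*s)/4 - sin(2*s)/8 + 9*cos(2*s)/4 + C

Use integration by parts with u = s**3 + s**2 + s - 4, dv = sin(2*s) ds, so v = -cos(2*s)/2.
Apply parts 3 times (tabular method): alternate signs, differentiate u down to 0, integrate dv up.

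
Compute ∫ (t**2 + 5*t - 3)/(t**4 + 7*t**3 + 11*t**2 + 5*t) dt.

Factor the denominator: t*(t + 1)**2*(t + 5).
Partial-fraction decomposition: 3/(80*(t + 5)) + 9/(16*(t + 1)) + 7/(4*(t + 1)**2) - 3/(5*t).
Integrate each term; A/(t−a) gives A·log|t−a|; A/(t−a)² gives −A/(t−a).

-3*log(t)/5 + 9*log(t + 1)/16 + 3*log(t + 5)/80 - 7/(4*t + 4) + C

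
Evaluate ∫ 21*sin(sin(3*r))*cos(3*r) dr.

-7*cos(sin(3*r)) + C

Let u = sin(3*r), so du = (3*cos(3*r)) dr.
Rewriting, the integral becomes 7·∫ sin(u) du = 7·-cos(u).
Substituting back, u = sin(3*r).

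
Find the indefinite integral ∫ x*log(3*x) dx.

x**2*(log(x) + log(3))/2 - x**2/4 + C

Use integration by parts with u = log(3*x), dv = x dx.
Then du = 1/x dx and v = x**2/2.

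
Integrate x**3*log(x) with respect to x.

x**4*log(x)/4 - x**4/16 + C

Use integration by parts with u = log(x), dv = x**3 dx.
Then du = 1/x dx and v = x**4/4.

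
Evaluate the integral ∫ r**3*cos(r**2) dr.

Let u = r², du = 2r dr; rewrite as (1/2)∫ u^1·cos(1u) du.
Now integrate by parts 1 time.

r**2*sin(r**2)/2 + cos(r**2)/2 + C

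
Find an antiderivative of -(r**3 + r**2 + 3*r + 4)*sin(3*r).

Use integration by parts with u = r**3 + r**2 + 3*r + 4, dv = -sin(3*r) dr, so v = cos(3*r)/3.
Apply parts 3 times (tabular method): alternate signs, differentiate u down to 0, integrate dv up.

r**3*cos(3*r)/3 - r**2*sin(3*r)/3 + r**2*cos(3*r)/3 - 2*r*sin(3*r)/9 + 7*r*cos(3*r)/9 - 7*sin(3*r)/27 + 34*cos(3*r)/27 + C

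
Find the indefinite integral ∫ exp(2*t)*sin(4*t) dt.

Let I denote the integral. Integrate by parts with u = sin(4*t), dv = exp(2*t) dt, so v = exp(2*t)/2: I = exp(2*t)*sin(4*t)/2 − 2·∫ exp(2*t)*cos(4*t) dt.
Apply parts again with u = cos(4*t), dv = exp(2*t) dt: ∫ exp(2*t)*cos(4*t) dt = exp(2*t)*cos(4*t)/2 + 2·I. Substituting back brings back I: I = exp(2*t)*sin(4*t)/2 - exp(2*t)*cos(4*t) − 4·I.
Solving for I: (1 + 4)·I equals the remaining terms, so I = (1/5)·(exp(2*t)*sin(4*t)/2 - exp(2*t)*cos(4*t)).

exp(2*t)*sin(4*t)/10 - exp(2*t)*cos(4*t)/5 + C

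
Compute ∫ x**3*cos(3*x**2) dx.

x**2*sin(3*x**2)/6 + cos(3*x**2)/18 + C

Let u = x², du = 2x dx; rewrite as (1/2)∫ u^1·cos(3u) du.
Now integrate by parts 1 time.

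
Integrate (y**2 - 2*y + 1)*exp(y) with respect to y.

Use integration by parts with u = y**2 - 2*y + 1, dv = exp(y) dy, so v = exp(y).
Apply parts 2 times (tabular method): alternate signs, differentiate u down to 0, integrate dv up.

(y**2 - 4*y + 5)*exp(y) + C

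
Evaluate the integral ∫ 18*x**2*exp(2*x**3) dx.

3*exp(2*x**3) + C

Let u = 2*x**3, so du = (6*x**2) dx.
Rewriting, the integral becomes 3·∫ e^u du = 3·e^u.
Substituting back, u = 2*x**3.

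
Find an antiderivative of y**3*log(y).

Use integration by parts with u = log(y), dv = y**3 dy.
Then du = 1/y dy and v = y**4/4.

y**4*log(y)/4 - y**4/16 + C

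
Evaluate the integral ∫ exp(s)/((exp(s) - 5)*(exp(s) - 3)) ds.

log(exp(s) - 5)/2 - log(exp(s) - 3)/2 + C

Let u = e^s, du = e^s ds.
The integral becomes ∫ du/((u-5)(u-3)); decompose into partial fractions.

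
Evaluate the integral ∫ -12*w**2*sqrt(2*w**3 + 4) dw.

Let u = 2*w**3 + 4, so du = (6*w**2) dw.
Rewriting, the integral becomes -2·∫ √u du = -2·(2/3)u^(3/2).
Substituting back, u = 2*w**3 + 4.

-4*(2*w**3 + 4)**(3/2)/3 + C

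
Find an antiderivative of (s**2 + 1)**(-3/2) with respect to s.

s/sqrt(s**2 + 1) + C

Substitute s = tan(θ), so ds = sec(θ)^2 dθ and the radical becomes sqrt(s**2 + 1) = sec(θ) by the Pythagorean identity.
Integrate the resulting trig expression in θ, then back-substitute tan(θ) = s, sec(θ) = sqrt(s**2 + 1) (absorbing any constant into C).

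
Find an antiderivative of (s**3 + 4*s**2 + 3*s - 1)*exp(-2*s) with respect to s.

(-4*s**3 - 22*s**2 - 34*s - 13)*exp(-2*s)/8 + C

Use integration by parts with u = s**3 + 4*s**2 + 3*s - 1, dv = exp(-2*s) ds, so v = -exp(-2*s)/2.
Apply parts 3 times (tabular method): alternate signs, differentiate u down to 0, integrate dv up.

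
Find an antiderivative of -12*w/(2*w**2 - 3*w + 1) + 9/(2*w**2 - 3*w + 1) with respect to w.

Let u = 2*w**2 - 3*w + 1, so du = (4*w - 3) dw.
Rewriting, the integral becomes -3·∫ 1/u du = -3·log(u).
Substituting back, u = 2*w**2 - 3*w + 1.

-3*log(2*w**2 - 3*w + 1) + C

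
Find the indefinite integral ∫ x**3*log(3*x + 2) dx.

Use integration by parts with u = log(3*x + 2), dv = x**3 dx.
Then du = 3/(3*x + 2) dx and v = x**4/4.

x**4*log(3*x + 2)/4 - x**4/16 + x**3/18 - x**2/18 + 2*x/27 - 4*log(3*x + 2)/81 + C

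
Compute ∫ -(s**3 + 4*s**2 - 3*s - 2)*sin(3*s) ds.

s**3*cos(3*s)/3 - s**2*sin(3*s)/3 + 4*s**2*cos(3*s)/3 - 8*s*sin(3*s)/9 - 11*s*cos(3*s)/9 + 11*sin(3*s)/27 - 26*cos(3*s)/27 + C

Use integration by parts with u = s**3 + 4*s**2 - 3*s - 2, dv = -sin(3*s) ds, so v = cos(3*s)/3.
Apply parts 3 times (tabular method): alternate signs, differentiate u down to 0, integrate dv up.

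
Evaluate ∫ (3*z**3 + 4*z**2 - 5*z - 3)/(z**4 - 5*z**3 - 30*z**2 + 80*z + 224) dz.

1187*log(z - 7)/297 - 233*log(z - 4)/144 - log(z + 2)/108 + 111*log(z + 4)/176 + C

Factor the denominator: (z - 7)*(z - 4)*(z + 2)*(z + 4).
Partial-fraction decomposition: 111/(176*(z + 4)) - 1/(108*(z + 2)) - 233/(144*(z - 4)) + 1187/(297*(z - 7)).
Integrate each term: A/(z−a) contributes A·log|z−a|.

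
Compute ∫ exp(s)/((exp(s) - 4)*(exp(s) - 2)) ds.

Let u = e^s, du = e^s ds.
The integral becomes ∫ du/((u-4)(u-2)); decompose into partial fractions.

log(exp(s) - 4)/2 - log(exp(s) - 2)/2 + C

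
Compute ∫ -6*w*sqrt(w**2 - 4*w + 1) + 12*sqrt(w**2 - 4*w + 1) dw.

Let u = w**2 - 4*w + 1, so du = (2*w - 4) dw.
Rewriting, the integral becomes -3·∫ √u du = -3·(2/3)u^(3/2).
Substituting back, u = w**2 - 4*w + 1.

-2*(w**2 - 4*w + 1)**(3/2) + C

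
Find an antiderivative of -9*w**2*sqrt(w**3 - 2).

Let u = w**3 - 2, so du = (3*w**2) dw.
Rewriting, the integral becomes -3·∫ √u du = -3·(2/3)u^(3/2).
Substituting back, u = w**3 - 2.

-2*(w**3 - 2)**(3/2) + C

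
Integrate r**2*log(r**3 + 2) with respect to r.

r**3*log(r**3 + 2)/3 - r**3/3 + 2*log(r**3 + 2)/3 + C

Let u = r**3 + 2, so du = (3*r**2) dr.
The integral becomes (1/3)·∫ log(u) du; integrate by parts with u′=log(u), dv′=du.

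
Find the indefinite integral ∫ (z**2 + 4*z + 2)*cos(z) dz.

Use integration by parts with u = z**2 + 4*z + 2, dv = cos(z) dz, so v = sin(z).
Apply parts 2 times (tabular method): alternate signs, differentiate u down to 0, integrate dv up.

z**2*sin(z) + 4*z*sin(z) + 2*z*cos(z) + 4*cos(z) + C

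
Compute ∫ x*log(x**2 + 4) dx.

x**2*log(x**2 + 4)/2 - x**2/2 + 2*log(x**2 + 4) + C

Let u = x**2 + 4, so du = (2*x) dx.
The integral becomes (1/2)·∫ log(u) du; integrate by parts with u′=log(u), dv′=du.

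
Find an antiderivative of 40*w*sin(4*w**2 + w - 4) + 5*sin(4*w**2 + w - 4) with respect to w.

Let u = 4*w**2 + w - 4, so du = (8*w + 1) dw.
Rewriting, the integral becomes 5·∫ sin(u) du = 5·-cos(u).
Substituting back, u = 4*w**2 + w - 4.

-5*cos(4*w**2 + w - 4) + C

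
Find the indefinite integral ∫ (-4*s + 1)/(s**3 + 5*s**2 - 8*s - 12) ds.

Factor the denominator: (s - 2)*(s + 1)*(s + 6).
Partial-fraction decomposition: 5/(8*(s + 6)) - 1/(3*(s + 1)) - 7/(24*(s - 2)).
Integrate each term: A/(s−a) contributes A·log|s−a|.

-7*log(s - 2)/24 - log(s + 1)/3 + 5*log(s + 6)/8 + C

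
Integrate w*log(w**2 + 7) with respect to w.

w**2*log(w**2 + 7)/2 - w**2/2 + 7*log(w**2 + 7)/2 + C

Let u = w**2 + 7, so du = (2*w) dw.
The integral becomes (1/2)·∫ log(u) du; integrate by parts with u′=log(u), dv′=du.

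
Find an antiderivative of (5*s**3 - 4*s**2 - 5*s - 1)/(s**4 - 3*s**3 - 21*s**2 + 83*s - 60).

235*log(s - 4)/27 - 83*log(s - 3)/16 - 5*log(s - 1)/36 + 701*log(s + 5)/432 + C

Factor the denominator: (s - 4)*(s - 3)*(s - 1)*(s + 5).
Partial-fraction decomposition: 701/(432*(s + 5)) - 5/(36*(s - 1)) - 83/(16*(s - 3)) + 235/(27*(s - 4)).
Integrate each term: A/(s−a) contributes A·log|s−a|.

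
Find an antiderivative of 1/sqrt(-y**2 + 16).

asin(y/4) + C

Substitute y = 4·sin(θ), so dy = 4·cos(θ) dθ and the radical becomes sqrt(-y**2 + 16) = 4·cos(θ) by the Pythagorean identity.
Integrate the resulting trig expression in θ, then back-substitute θ = asin(y/4), sin(θ) = y/4, cos(θ) = sqrt(-y**2 + 16)/4 (absorbing any constant into C).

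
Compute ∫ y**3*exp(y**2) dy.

(y**2 - 1)*exp(y**2)/2 + C

Let u = y², du = 2y dy; rewrite as (1/2)∫ u^1·exp(1u) du.
Now integrate by parts 1 time.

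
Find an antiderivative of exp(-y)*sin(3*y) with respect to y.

-exp(-y)*sin(3*y)/10 - 3*exp(-y)*cos(3*y)/10 + C

Let I denote the integral. Integrate by parts with u = sin(3*y), dv = exp(-y) dy, so v = -exp(-y): I = -exp(-y)*sin(3*y) + 3·∫ exp(-y)*cos(3*y) dy.
Apply parts again with u = cos(3*y), dv = exp(-y) dy: ∫ exp(-y)*cos(3*y) dy = -exp(-y)*cos(3*y) − 3·I. Substituting back brings back I: I = -exp(-y)*sin(3*y) - 3*exp(-y)*cos(3*y) − 9·I.
Solving for I: (1 + 9)·I equals the remaining terms, so I = (1/10)·(-exp(-y)*sin(3*y) - 3*exp(-y)*cos(3*y)).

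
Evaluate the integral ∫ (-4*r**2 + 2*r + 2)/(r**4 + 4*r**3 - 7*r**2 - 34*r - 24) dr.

-log(r - 3)/5 + log(r + 1)/3 - 9*log(r + 2)/5 + 5*log(r + 4)/3 + C

Factor the denominator: (r - 3)*(r + 1)*(r + 2)*(r + 4).
Partial-fraction decomposition: 5/(3*(r + 4)) - 9/(5*(r + 2)) + 1/(3*(r + 1)) - 1/(5*(r - 3)).
Integrate each term: A/(r−a) contributes A·log|r−a|.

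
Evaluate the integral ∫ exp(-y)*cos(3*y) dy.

Let I denote the integral. Integrate by parts with u = cos(3*y), dv = exp(-y) dy, so v = -exp(-y): I = -exp(-y)*cos(3*y) − 3·∫ exp(-y)*sin(3*y) dy.
Apply parts again with u = sin(3*y), dv = exp(-y) dy: ∫ exp(-y)*sin(3*y) dy = -exp(-y)*sin(3*y) + 3·I. Substituting back brings back I: I = 3*exp(-y)*sin(3*y) - exp(-y)*cos(3*y) − 9·I.
Solving for I: (1 + 9)·I equals the remaining terms, so I = (1/10)·(3*exp(-y)*sin(3*y) - exp(-y)*cos(3*y)).

3*exp(-y)*sin(3*y)/10 - exp(-y)*cos(3*y)/10 + C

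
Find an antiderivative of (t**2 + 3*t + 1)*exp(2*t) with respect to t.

(t**2 + 2*t)*exp(2*t)/2 + C

Use integration by parts with u = t**2 + 3*t + 1, dv = exp(2*t) dt, so v = exp(2*t)/2.
Apply parts 2 times (tabular method): alternate signs, differentiate u down to 0, integrate dv up.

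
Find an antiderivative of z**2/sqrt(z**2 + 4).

Substitute z = 2·tan(θ), so dz = 2·sec(θ)^2 dθ and the radical becomes sqrt(z**2 + 4) = 2·sec(θ) by the Pythagorean identity.
Integrate the resulting trig expression in θ, then back-substitute tan(θ) = z/2, sec(θ) = sqrt(z**2 + 4)/2 (absorbing any constant into C).

z*sqrt(z**2 + 4)/2 - 2*log(z + sqrt(z**2 + 4)) + C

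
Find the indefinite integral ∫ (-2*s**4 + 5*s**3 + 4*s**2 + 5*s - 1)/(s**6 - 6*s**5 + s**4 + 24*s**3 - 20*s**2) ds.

-19*log(s)/100 - 167*log(s - 5)/700 - 11*log(s - 2)/16 + 11*log(s - 1)/12 + 67*log(s + 2)/336 - 1/(20*s) + C

Factor the denominator: s**2*(s - 5)*(s - 2)*(s - 1)*(s + 2).
Partial-fraction decomposition: 67/(336*(s + 2)) + 11/(12*(s - 1)) - 11/(16*(s - 2)) - 167/(700*(s - 5)) - 19/(100*s) + 1/(20*s**2).
Integrate each term; A/(s−a) gives A·log|s−a|; A/(s−a)² gives −A/(s−a).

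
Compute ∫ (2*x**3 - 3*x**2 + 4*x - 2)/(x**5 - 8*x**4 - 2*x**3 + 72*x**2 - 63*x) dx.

Factor the denominator: x*(x - 7)*(x - 3)*(x - 1)*(x + 3).
Partial-fraction decomposition: -19/(144*(x + 3)) + 1/(48*(x - 1)) - 37/(144*(x - 3)) + 113/(336*(x - 7)) + 2/(63*x).
Integrate each term: A/(x−a) contributes A·log|x−a|.

2*log(x)/63 + 113*log(x - 7)/336 - 37*log(x - 3)/144 + log(x - 1)/48 - 19*log(x + 3)/144 + C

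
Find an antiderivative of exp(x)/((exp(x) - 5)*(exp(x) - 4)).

Let u = e^x, du = e^x dx.
The integral becomes ∫ du/((u-4)(u-5)); decompose into partial fractions.

log(exp(x) - 5) - log(exp(x) - 4) + C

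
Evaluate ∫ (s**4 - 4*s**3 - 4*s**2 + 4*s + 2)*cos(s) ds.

s**4*sin(s) - 4*s**3*sin(s) + 4*s**3*cos(s) - 16*s**2*sin(s) - 12*s**2*cos(s) + 28*s*sin(s) - 32*s*cos(s) + 34*sin(s) + 28*cos(s) + C

Use integration by parts with u = s**4 - 4*s**3 - 4*s**2 + 4*s + 2, dv = cos(s) ds, so v = sin(s).
Apply parts 4 times (tabular method): alternate signs, differentiate u down to 0, integrate dv up.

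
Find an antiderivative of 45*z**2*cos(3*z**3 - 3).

5*sin(3*z**3 - 3) + C

Let u = 3*z**3 - 3, so du = (9*z**2) dz.
Rewriting, the integral becomes 5·∫ cos(u) du = 5·sin(u).
Substituting back, u = 3*z**3 - 3.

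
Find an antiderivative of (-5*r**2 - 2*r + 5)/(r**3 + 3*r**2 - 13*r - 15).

-23*log(r - 3)/16 - log(r + 1)/8 - 55*log(r + 5)/16 + C

Factor the denominator: (r - 3)*(r + 1)*(r + 5).
Partial-fraction decomposition: -55/(16*(r + 5)) - 1/(8*(r + 1)) - 23/(16*(r - 3)).
Integrate each term: A/(r−a) contributes A·log|r−a|.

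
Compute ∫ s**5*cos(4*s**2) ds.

s**4*sin(4*s**2)/8 + s**2*cos(4*s**2)/16 - sin(4*s**2)/64 + C

Let u = s², du = 2s ds; rewrite as (1/2)∫ u^2·cos(4u) du.
Now integrate by parts 2 times.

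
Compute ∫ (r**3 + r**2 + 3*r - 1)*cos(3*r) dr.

Use integration by parts with u = r**3 + r**2 + 3*r - 1, dv = cos(3*r) dr, so v = sin(3*r)/3.
Apply parts 3 times (tabular method): alternate signs, differentiate u down to 0, integrate dv up.

r**3*sin(3*r)/3 + r**2*sin(3*r)/3 + r**2*cos(3*r)/3 + 7*r*sin(3*r)/9 + 2*r*cos(3*r)/9 - 11*sin(3*r)/27 + 7*cos(3*r)/27 + C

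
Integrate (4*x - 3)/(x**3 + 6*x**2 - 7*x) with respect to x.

Factor the denominator: x*(x - 1)*(x + 7).
Partial-fraction decomposition: -31/(56*(x + 7)) + 1/(8*(x - 1)) + 3/(7*x).
Integrate each term: A/(x−a) contributes A·log|x−a|.

3*log(x)/7 + log(x - 1)/8 - 31*log(x + 7)/56 + C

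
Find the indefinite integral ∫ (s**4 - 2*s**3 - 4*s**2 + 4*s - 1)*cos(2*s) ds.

Use integration by parts with u = s**4 - 2*s**3 - 4*s**2 + 4*s - 1, dv = cos(2*s) ds, so v = sin(2*s)/2.
Apply parts 4 times (tabular method): alternate signs, differentiate u down to 0, integrate dv up.

s**4*sin(2*s)/2 - s**3*sin(2*s) + s**3*cos(2*s) - 7*s**2*sin(2*s)/2 - 3*s**2*cos(2*s)/2 + 7*s*sin(2*s)/2 - 7*s*cos(2*s)/2 + 5*sin(2*s)/4 + 7*cos(2*s)/4 + C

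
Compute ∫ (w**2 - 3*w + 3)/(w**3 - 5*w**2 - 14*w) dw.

-3*log(w)/14 + 31*log(w - 7)/63 + 13*log(w + 2)/18 + C

Factor the denominator: w*(w - 7)*(w + 2).
Partial-fraction decomposition: 13/(18*(w + 2)) + 31/(63*(w - 7)) - 3/(14*w).
Integrate each term: A/(w−a) contributes A·log|w−a|.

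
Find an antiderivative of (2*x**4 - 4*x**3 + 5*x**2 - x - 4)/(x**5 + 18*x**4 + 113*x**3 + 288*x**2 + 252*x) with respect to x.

Factor the denominator: x*(x + 2)*(x + 3)*(x + 6)*(x + 7).
Partial-fraction decomposition: 3211/(70*(x + 7)) - 1819/(36*(x + 6)) + 157/(18*(x + 3)) - 41/(20*(x + 2)) - 1/(63*x).
Integrate each term: A/(x−a) contributes A·log|x−a|.

-log(x)/63 - 41*log(x + 2)/20 + 157*log(x + 3)/18 - 1819*log(x + 6)/36 + 3211*log(x + 7)/70 + C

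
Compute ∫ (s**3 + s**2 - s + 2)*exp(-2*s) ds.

Use integration by parts with u = s**3 + s**2 - s + 2, dv = exp(-2*s) ds, so v = -exp(-2*s)/2.
Apply parts 3 times (tabular method): alternate signs, differentiate u down to 0, integrate dv up.

(-4*s**3 - 10*s**2 - 6*s - 11)*exp(-2*s)/8 + C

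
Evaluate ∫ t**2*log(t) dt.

t**3*log(t)/3 - t**3/9 + C

Use integration by parts with u = log(t), dv = t**2 dt.
Then du = 1/t dt and v = t**3/3.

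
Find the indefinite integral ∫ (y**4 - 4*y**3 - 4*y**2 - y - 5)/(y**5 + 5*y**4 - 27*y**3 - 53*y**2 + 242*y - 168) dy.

Factor the denominator: (y - 3)*(y - 2)*(y - 1)*(y + 4)*(y + 7).
Partial-fraction decomposition: 1193/(720*(y + 7)) - 149/(210*(y + 4)) - 13/(80*(y - 1)) + 13/(18*(y - 2)) - 71/(140*(y - 3)).
Integrate each term: A/(y−a) contributes A·log|y−a|.

-71*log(y - 3)/140 + 13*log(y - 2)/18 - 13*log(y - 1)/80 - 149*log(y + 4)/210 + 1193*log(y + 7)/720 + C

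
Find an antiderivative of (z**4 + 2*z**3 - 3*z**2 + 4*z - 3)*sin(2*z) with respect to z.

Use integration by parts with u = z**4 + 2*z**3 - 3*z**2 + 4*z - 3, dv = sin(2*z) dz, so v = -cos(2*z)/2.
Apply parts 4 times (tabular method): alternate signs, differentiate u down to 0, integrate dv up.

-z**4*cos(2*z)/2 + z**3*sin(2*z) - z**3*cos(2*z) + 3*z**2*sin(2*z)/2 + 3*z**2*cos(2*z) - 3*z*sin(2*z) - z*cos(2*z)/2 + sin(2*z)/4 + C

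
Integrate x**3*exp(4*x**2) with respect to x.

(4*x**2 - 1)*exp(4*x**2)/32 + C

Let u = x², du = 2x dx; rewrite as (1/2)∫ u^1·exp(4u) du.
Now integrate by parts 1 time.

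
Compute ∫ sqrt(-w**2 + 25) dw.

w*sqrt(-w**2 + 25)/2 + 25*asin(w/5)/2 + C

Substitute w = 5·sin(θ), so dw = 5·cos(θ) dθ and the radical becomes sqrt(-w**2 + 25) = 5·cos(θ) by the Pythagorean identity.
Integrate the resulting trig expression in θ, then back-substitute θ = asin(w/5), sin(θ) = w/5, cos(θ) = sqrt(-w**2 + 25)/5 (absorbing any constant into C).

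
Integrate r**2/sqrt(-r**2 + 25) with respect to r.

Substitute r = 5·sin(θ), so dr = 5·cos(θ) dθ and the radical becomes sqrt(-r**2 + 25) = 5·cos(θ) by the Pythagorean identity.
Integrate the resulting trig expression in θ, then back-substitute θ = asin(r/5), sin(θ) = r/5, cos(θ) = sqrt(-r**2 + 25)/5 (absorbing any constant into C).

-r*sqrt(-r**2 + 25)/2 + 25*asin(r/5)/2 + C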